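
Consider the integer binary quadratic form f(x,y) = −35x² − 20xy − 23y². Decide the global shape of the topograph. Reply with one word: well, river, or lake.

D = b²−4ac = (-20)² − 4·(-35)·(-23) = -2820
D < 0 ⇒ definite ⇒ every region one sign ⇒ single well

well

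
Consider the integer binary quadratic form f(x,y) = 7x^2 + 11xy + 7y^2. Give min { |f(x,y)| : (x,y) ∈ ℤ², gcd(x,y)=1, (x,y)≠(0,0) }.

translate: b→-3 (≡11 mod 14), so (7,11,7)→(7,-3,3)
flip: (7,-3,3)→(3,3,7)
reduced (well bottom): (3,3,7) with a≤c, −a<b≤a
well minimum = a = 3

3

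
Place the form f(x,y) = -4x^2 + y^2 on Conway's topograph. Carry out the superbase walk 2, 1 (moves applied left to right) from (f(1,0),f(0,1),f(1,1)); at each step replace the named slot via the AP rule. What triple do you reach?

start (-4,1,-3) = (f(1,0),f(0,1),f(1,1))
replace slot 2: 2·((-4)+(-3)) − 1 = -15 → (-4,-15,-3)
replace slot 1: 2·((-15)+(-3)) − (-4) = -32 → (-32,-15,-3)

-32,-15,-3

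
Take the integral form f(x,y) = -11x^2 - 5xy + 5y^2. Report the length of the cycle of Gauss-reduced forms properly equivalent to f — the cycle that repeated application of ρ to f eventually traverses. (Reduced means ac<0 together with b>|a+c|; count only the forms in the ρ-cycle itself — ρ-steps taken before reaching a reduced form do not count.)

D = 245, ⌊√D⌋ = 15
descent: ρ → (5,15,-1)  [lands on river]
river: ρ → (-1,15,5)
ρ-cycle length = 2 (tail of 1 descent step not counted)

2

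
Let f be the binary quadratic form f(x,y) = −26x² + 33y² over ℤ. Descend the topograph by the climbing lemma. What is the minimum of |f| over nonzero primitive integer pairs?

descent: ρ → (33,0,-26)
descent: ρ → (-26,52,7)  [lands on river]
river: ρ → (7,46,-47)
river: ρ → (-47,48,6)
river: ρ → (6,48,-47)
river: ρ → (-47,46,7)
river: ρ → (7,52,-26)
closes: descent 2, river 6
min |a| on river = 6

6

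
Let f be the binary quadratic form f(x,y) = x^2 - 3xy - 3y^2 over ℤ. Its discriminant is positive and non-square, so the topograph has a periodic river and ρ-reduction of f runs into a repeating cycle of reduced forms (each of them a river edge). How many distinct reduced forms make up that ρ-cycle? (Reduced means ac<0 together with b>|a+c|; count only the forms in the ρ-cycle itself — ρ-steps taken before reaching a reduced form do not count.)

D = 21, ⌊√D⌋ = 4
descent: ρ → (-3,3,1)  [lands on river]
river: ρ → (1,3,-3)
ρ-cycle length = 2 (tail of 1 descent step not counted)

2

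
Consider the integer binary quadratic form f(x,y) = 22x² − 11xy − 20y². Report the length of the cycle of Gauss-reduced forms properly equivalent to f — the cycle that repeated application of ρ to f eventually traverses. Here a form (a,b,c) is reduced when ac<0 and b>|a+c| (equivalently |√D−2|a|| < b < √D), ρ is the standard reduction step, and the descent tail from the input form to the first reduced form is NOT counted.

D = 1881, ⌊√D⌋ = 43
descent: ρ → (-20,11,22)  [lands on river]
river: ρ → (22,33,-9)
river: ρ → (-9,39,10)
river: ρ → (10,41,-5)
river: ρ → (-5,39,18)
river: ρ → (18,33,-11)
river: ρ → (-11,33,18)
river: ρ → (18,39,-5)
river: ρ → (-5,41,10)
river: ρ → (10,39,-9)
river: ρ → (-9,33,22)
river: ρ → (22,11,-20)
river: ρ → (-20,29,13)
river: ρ → (13,23,-26)
river: ρ → (-26,29,10)
river: ρ → (10,31,-23)
river: ρ → (-23,15,18)
river: ρ → (18,21,-20)
river: ρ → (-20,19,19)
river: ρ → (19,19,-20)
river: ρ → (-20,21,18)
river: ρ → (18,15,-23)
river: ρ → (-23,31,10)
river: ρ → (10,29,-26)
river: ρ → (-26,23,13)
river: ρ → (13,29,-20)
ρ-cycle length = 26 (tail of 1 descent step not counted)

26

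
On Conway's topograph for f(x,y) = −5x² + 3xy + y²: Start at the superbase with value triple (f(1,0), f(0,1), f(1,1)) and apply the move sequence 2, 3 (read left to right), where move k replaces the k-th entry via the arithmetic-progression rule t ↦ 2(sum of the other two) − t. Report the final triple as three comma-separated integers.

start (-5,1,-1) = (f(1,0),f(0,1),f(1,1))
replace slot 2: 2·((-5)+(-1)) − 1 = -13 → (-5,-13,-1)
replace slot 3: 2·((-5)+(-13)) − (-1) = -35 → (-5,-13,-35)

-5,-13,-35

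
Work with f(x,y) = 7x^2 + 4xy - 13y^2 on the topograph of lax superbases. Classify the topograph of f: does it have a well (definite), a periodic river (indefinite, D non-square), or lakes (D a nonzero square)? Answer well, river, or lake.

D = b²−4ac = 4² − 4·7·(-13) = 380
D > 0 non-square ⇒ indefinite ⇒ periodic river

river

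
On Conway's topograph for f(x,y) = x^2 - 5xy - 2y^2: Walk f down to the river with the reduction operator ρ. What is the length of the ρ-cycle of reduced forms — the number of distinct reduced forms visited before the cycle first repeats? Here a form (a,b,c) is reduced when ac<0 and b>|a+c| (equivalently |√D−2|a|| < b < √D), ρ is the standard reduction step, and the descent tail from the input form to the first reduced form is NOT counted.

D = 33, ⌊√D⌋ = 5
descent: ρ → (-2,5,1)  [lands on river]
river: ρ → (1,5,-2)
river: ρ → (-2,3,3)
river: ρ → (3,3,-2)
ρ-cycle length = 4 (tail of 1 descent step not counted)

4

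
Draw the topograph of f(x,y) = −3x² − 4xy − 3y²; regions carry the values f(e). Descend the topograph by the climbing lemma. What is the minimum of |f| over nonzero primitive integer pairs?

translate: b→-2 (≡4 mod 6), so (3,4,3)→(3,-2,2)
flip: (3,-2,2)→(2,2,3)
reduced (well bottom): (2,2,3) with a≤c, −a<b≤a
well minimum |f| = |-2| = 2 (negative-definite)

2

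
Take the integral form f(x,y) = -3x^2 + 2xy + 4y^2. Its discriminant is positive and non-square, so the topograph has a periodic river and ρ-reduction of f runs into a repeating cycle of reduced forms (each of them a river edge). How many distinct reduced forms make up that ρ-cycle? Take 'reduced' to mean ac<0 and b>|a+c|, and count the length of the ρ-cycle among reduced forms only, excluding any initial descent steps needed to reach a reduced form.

D = 52, ⌊√D⌋ = 7
river: ρ → (4,6,-1)
river: ρ → (-1,6,4)
river: ρ → (4,2,-3)
river: ρ → (-3,4,3)
river: ρ → (3,2,-4)
river: ρ → (-4,6,1)
river: ρ → (1,6,-4)
river: ρ → (-4,2,3)
river: ρ → (3,4,-3)
river: ρ → (-3,2,4)
ρ-cycle length = 10 (tail of 0 descent steps not counted)

10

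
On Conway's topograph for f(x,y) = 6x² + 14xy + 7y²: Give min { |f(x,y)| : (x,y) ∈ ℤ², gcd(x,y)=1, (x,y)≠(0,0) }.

descent: ρ → (7,0,-1)
descent: ρ → (-1,4,3)  [lands on river]
river: ρ → (3,2,-2)
river: ρ → (-2,2,3)
river: ρ → (3,4,-1)
closes: descent 2, river 4
min |a| on river = 1

1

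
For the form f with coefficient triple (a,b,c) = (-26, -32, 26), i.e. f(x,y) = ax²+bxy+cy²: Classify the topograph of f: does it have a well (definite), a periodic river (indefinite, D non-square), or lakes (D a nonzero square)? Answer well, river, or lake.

D = b²−4ac = (-32)² − 4·(-26)·26 = 3728
D > 0 non-square ⇒ indefinite ⇒ periodic river

river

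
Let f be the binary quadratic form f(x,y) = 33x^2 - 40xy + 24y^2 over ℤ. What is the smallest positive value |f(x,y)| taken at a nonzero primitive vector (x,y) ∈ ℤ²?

translate: b→26 (≡-40 mod 66), so (33,-40,24)→(33,26,17)
flip: (33,26,17)→(17,-26,33)
translate: b→8 (≡-26 mod 34), so (17,-26,33)→(17,8,24)
reduced (well bottom): (17,8,24) with a≤c, −a<b≤a
well minimum = a = 17

17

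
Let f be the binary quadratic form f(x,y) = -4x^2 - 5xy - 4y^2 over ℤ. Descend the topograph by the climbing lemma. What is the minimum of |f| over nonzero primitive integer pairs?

translate: b→-3 (≡5 mod 8), so (4,5,4)→(4,-3,3)
flip: (4,-3,3)→(3,3,4)
reduced (well bottom): (3,3,4) with a≤c, −a<b≤a
well minimum |f| = |-3| = 3 (negative-definite)

3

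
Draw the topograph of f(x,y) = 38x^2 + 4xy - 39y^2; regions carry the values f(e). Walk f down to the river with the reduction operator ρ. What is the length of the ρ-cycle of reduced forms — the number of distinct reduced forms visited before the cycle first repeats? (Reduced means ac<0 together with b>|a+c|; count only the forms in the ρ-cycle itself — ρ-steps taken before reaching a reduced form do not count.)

D = 5944, ⌊√D⌋ = 77
river: ρ → (-39,74,3)
river: ρ → (3,76,-14)
river: ρ → (-14,64,33)
river: ρ → (33,68,-10)
river: ρ → (-10,72,19)
river: ρ → (19,42,-55)
river: ρ → (-55,68,6)
river: ρ → (6,76,-7)
river: ρ → (-7,64,66)
river: ρ → (66,68,-5)
river: ρ → (-5,72,38)
river: ρ → (38,4,-39)
ρ-cycle length = 12 (tail of 0 descent steps not counted)

12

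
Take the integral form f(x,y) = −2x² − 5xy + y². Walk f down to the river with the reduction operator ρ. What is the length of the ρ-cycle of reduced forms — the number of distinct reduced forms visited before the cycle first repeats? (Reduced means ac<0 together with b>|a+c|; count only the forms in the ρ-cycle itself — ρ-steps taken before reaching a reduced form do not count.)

D = 33, ⌊√D⌋ = 5
descent: ρ → (1,5,-2)  [lands on river]
river: ρ → (-2,3,3)
river: ρ → (3,3,-2)
river: ρ → (-2,5,1)
ρ-cycle length = 4 (tail of 1 descent step not counted)

4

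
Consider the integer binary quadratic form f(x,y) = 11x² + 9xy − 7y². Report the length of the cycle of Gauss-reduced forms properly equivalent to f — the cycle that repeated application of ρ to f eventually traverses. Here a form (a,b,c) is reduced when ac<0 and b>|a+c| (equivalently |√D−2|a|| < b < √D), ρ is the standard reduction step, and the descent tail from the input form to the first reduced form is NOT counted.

D = 389, ⌊√D⌋ = 19
river: ρ → (-7,19,1)
river: ρ → (1,19,-7)
river: ρ → (-7,9,11)
river: ρ → (11,13,-5)
river: ρ → (-5,17,5)
river: ρ → (5,13,-11)
river: ρ → (-11,9,7)
river: ρ → (7,19,-1)
river: ρ → (-1,19,7)
river: ρ → (7,9,-11)
river: ρ → (-11,13,5)
river: ρ → (5,17,-5)
river: ρ → (-5,13,11)
river: ρ → (11,9,-7)
ρ-cycle length = 14 (tail of 0 descent steps not counted)

14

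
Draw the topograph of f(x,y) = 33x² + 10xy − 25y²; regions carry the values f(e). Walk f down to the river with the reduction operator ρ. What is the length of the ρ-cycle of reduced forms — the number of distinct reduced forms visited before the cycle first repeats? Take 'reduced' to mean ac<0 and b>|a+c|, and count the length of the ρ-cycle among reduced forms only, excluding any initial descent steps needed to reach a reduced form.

D = 3400, ⌊√D⌋ = 58
river: ρ → (-25,40,18)
river: ρ → (18,32,-33)
river: ρ → (-33,34,17)
river: ρ → (17,34,-33)
river: ρ → (-33,32,18)
river: ρ → (18,40,-25)
river: ρ → (-25,10,33)
river: ρ → (33,56,-2)
river: ρ → (-2,56,33)
river: ρ → (33,10,-25)
ρ-cycle length = 10 (tail of 0 descent steps not counted)

10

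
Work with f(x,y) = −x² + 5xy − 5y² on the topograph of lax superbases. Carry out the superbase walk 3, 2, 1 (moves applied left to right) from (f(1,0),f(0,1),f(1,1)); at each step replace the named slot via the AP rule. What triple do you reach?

start (-1,-5,-1) = (f(1,0),f(0,1),f(1,1))
replace slot 3: 2·((-1)+(-5)) − (-1) = -11 → (-1,-5,-11)
replace slot 2: 2·((-1)+(-11)) − (-5) = -19 → (-1,-19,-11)
replace slot 1: 2·((-19)+(-11)) − (-1) = -59 → (-59,-19,-11)

-59,-19,-11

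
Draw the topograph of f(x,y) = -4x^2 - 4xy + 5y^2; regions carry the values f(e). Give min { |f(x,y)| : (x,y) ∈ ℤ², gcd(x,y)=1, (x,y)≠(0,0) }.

descent: ρ → (5,4,-4)  [lands on river]
river: ρ → (-4,4,5)
river: ρ → (5,6,-3)
river: ρ → (-3,6,5)
closes: descent 1, river 4
min |a| on river = 3

3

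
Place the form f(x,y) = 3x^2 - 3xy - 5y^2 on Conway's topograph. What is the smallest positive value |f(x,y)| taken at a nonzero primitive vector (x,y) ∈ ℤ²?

descent: ρ → (-5,3,3)  [lands on river]
river: ρ → (3,3,-5)
river: ρ → (-5,7,1)
river: ρ → (1,7,-5)
closes: descent 1, river 4
min |a| on river = 1

1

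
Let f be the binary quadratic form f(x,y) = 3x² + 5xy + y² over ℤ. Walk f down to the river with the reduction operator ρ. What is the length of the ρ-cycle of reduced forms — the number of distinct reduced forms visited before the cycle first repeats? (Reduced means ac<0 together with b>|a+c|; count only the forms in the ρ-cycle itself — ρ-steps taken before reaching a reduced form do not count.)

D = 13, ⌊√D⌋ = 3
descent: ρ → (1,3,-1)  [lands on river]
river: ρ → (-1,3,1)
ρ-cycle length = 2 (tail of 1 descent step not counted)

2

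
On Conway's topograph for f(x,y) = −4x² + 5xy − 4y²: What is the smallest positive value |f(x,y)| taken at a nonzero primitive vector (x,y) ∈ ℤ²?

translate: b→3 (≡-5 mod 8), so (4,-5,4)→(4,3,3)
flip: (4,3,3)→(3,-3,4)
translate: b→3 (≡-3 mod 6), so (3,-3,4)→(3,3,4)
reduced (well bottom): (3,3,4) with a≤c, −a<b≤a
well minimum |f| = |-3| = 3 (negative-definite)

3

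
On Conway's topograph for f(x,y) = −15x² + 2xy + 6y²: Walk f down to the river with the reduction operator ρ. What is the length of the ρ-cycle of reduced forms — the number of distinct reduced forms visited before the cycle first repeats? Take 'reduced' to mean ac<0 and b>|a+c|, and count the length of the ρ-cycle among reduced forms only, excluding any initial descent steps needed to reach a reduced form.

D = 364, ⌊√D⌋ = 19
descent: ρ → (6,10,-11)  [lands on river]
river: ρ → (-11,12,5)
river: ρ → (5,18,-2)
river: ρ → (-2,18,5)
river: ρ → (5,12,-11)
river: ρ → (-11,10,6)
river: ρ → (6,14,-7)
river: ρ → (-7,14,6)
ρ-cycle length = 8 (tail of 1 descent step not counted)

8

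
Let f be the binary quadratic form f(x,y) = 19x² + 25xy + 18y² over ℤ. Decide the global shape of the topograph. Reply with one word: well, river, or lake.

D = b²−4ac = 25² − 4·19·18 = -743
D < 0 ⇒ definite ⇒ every region one sign ⇒ single well

well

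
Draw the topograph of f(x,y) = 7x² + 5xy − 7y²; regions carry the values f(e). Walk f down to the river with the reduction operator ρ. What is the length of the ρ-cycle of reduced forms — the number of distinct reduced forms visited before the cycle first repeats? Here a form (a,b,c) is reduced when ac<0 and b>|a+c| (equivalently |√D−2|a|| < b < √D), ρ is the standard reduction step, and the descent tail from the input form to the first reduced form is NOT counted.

D = 221, ⌊√D⌋ = 14
river: ρ → (-7,9,5)
river: ρ → (5,11,-5)
river: ρ → (-5,9,7)
river: ρ → (7,5,-7)
ρ-cycle length = 4 (tail of 0 descent steps not counted)

4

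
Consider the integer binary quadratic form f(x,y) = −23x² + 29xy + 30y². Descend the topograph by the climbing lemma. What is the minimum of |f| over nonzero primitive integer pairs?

river: ρ → (30,31,-22)
river: ρ → (-22,57,4)
river: ρ → (4,55,-36)
river: ρ → (-36,17,23)
river: ρ → (23,29,-30)
river: ρ → (-30,31,22)
river: ρ → (22,57,-4)
river: ρ → (-4,55,36)
river: ρ → (36,17,-23)
river: ρ → (-23,29,30)
closes: descent 0, river 10
min |a| on river = 4

4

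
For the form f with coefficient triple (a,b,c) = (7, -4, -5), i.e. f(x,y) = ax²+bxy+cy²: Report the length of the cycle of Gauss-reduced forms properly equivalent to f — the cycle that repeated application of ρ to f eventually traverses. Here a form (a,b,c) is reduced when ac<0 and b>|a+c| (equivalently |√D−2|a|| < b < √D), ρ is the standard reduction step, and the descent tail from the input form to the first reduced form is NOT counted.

D = 156, ⌊√D⌋ = 12
descent: ρ → (-5,4,7)  [lands on river]
river: ρ → (7,10,-2)
river: ρ → (-2,10,7)
river: ρ → (7,4,-5)
river: ρ → (-5,6,6)
river: ρ → (6,6,-5)
ρ-cycle length = 6 (tail of 1 descent step not counted)

6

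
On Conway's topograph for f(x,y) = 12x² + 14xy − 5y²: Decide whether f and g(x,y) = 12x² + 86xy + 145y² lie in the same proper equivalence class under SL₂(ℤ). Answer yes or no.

D₁ = 436, D₂ = 436
river cycle of f (length 30): (-5, 16, 9), (9, 20, -1), (-1, 20, 9), (9, 16, -5), (-5, 14, 12), (12, 10, -7), (-7, 18, 4), (4, 14, -15), (-15, 16, 3), (3, 20, -3), … (20 more)
river cycle of g (length 30): (12, 14, -5), (-5, 16, 9), (9, 20, -1), (-1, 20, 9), (9, 16, -5), (-5, 14, 12), (12, 10, -7), (-7, 18, 4), (4, 14, -15), (-15, 16, 3), … (20 more)
cycles coincide ⇒ equivalent

yes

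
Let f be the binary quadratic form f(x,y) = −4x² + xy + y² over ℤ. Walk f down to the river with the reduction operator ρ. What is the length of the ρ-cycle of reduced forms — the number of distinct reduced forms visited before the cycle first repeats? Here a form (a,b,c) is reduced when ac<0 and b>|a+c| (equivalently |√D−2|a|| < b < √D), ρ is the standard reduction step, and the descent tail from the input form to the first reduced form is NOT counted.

D = 17, ⌊√D⌋ = 4
descent: ρ → (1,3,-2)  [lands on river]
river: ρ → (-2,1,2)
river: ρ → (2,3,-1)
river: ρ → (-1,3,2)
river: ρ → (2,1,-2)
river: ρ → (-2,3,1)
ρ-cycle length = 6 (tail of 1 descent step not counted)

6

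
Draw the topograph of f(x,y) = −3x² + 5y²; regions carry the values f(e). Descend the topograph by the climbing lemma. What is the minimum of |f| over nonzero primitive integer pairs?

descent: ρ → (5,0,-3)
descent: ρ → (-3,6,2)  [lands on river]
river: ρ → (2,6,-3)
closes: descent 2, river 2
min |a| on river = 2

2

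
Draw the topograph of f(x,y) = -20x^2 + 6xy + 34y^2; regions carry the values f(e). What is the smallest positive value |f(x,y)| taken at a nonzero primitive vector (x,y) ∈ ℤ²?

descent: ρ → (34,-6,-20)
descent: ρ → (-20,46,8)  [lands on river]
river: ρ → (8,50,-8)
river: ρ → (-8,46,20)
river: ρ → (20,34,-20)
closes: descent 2, river 4
min |a| on river = 8

8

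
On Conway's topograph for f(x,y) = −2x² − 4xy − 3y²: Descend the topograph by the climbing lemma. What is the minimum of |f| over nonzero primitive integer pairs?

translate: b→0 (≡4 mod 4), so (2,4,3)→(2,0,1)
flip: (2,0,1)→(1,0,2)
reduced (well bottom): (1,0,2) with a≤c, −a<b≤a
well minimum |f| = |-1| = 1 (negative-definite)

1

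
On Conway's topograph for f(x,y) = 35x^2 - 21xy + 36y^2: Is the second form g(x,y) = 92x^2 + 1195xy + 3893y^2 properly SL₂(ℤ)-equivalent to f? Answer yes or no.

D₁ = -4599, D₂ = -4599
f: reduced (well bottom): (35,-21,36) with a≤c, −a<b≤a
g: translate: b→91 (≡1195 mod 184), so (92,1195,3893)→(92,91,35)
g: flip: (92,91,35)→(35,-91,92)
g: translate: b→-21 (≡-91 mod 70), so (35,-91,92)→(35,-21,36)
g: reduced (well bottom): (35,-21,36) with a≤c, −a<b≤a
reduced forms (35, -21, 36) vs (35, -21, 36) ⇒ equivalent

yes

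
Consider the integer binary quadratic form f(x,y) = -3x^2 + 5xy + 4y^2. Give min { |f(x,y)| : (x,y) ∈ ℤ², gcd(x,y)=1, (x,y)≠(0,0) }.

river: ρ → (4,3,-4)
river: ρ → (-4,5,3)
river: ρ → (3,7,-2)
river: ρ → (-2,5,6)
river: ρ → (6,7,-1)
river: ρ → (-1,7,6)
river: ρ → (6,5,-2)
river: ρ → (-2,7,3)
river: ρ → (3,5,-4)
river: ρ → (-4,3,4)
river: ρ → (4,5,-3)
river: ρ → (-3,7,2)
river: ρ → (2,5,-6)
river: ρ → (-6,7,1)
river: ρ → (1,7,-6)
river: ρ → (-6,5,2)
river: ρ → (2,7,-3)
river: ρ → (-3,5,4)
closes: descent 0, river 18
min |a| on river = 1

1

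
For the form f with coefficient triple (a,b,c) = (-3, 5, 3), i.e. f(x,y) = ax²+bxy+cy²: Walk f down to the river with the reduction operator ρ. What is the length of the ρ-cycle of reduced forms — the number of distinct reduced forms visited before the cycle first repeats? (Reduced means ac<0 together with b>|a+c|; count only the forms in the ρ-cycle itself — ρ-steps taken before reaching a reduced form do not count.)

D = 61, ⌊√D⌋ = 7
river: ρ → (3,7,-1)
river: ρ → (-1,7,3)
river: ρ → (3,5,-3)
river: ρ → (-3,7,1)
river: ρ → (1,7,-3)
river: ρ → (-3,5,3)
ρ-cycle length = 6 (tail of 0 descent steps not counted)

6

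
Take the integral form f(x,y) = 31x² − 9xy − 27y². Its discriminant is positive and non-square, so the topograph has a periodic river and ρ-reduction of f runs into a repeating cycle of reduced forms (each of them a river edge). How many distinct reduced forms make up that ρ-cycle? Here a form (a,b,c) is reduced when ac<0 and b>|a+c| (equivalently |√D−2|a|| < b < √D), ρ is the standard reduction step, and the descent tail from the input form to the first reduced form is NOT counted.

D = 3429, ⌊√D⌋ = 58
descent: ρ → (-27,9,31)  [lands on river]
river: ρ → (31,53,-5)
river: ρ → (-5,57,9)
river: ρ → (9,51,-23)
river: ρ → (-23,41,19)
river: ρ → (19,35,-29)
river: ρ → (-29,23,25)
river: ρ → (25,27,-27)
river: ρ → (-27,27,25)
river: ρ → (25,23,-29)
river: ρ → (-29,35,19)
river: ρ → (19,41,-23)
river: ρ → (-23,51,9)
river: ρ → (9,57,-5)
river: ρ → (-5,53,31)
river: ρ → (31,9,-27)
river: ρ → (-27,45,13)
river: ρ → (13,33,-45)
river: ρ → (-45,57,1)
river: ρ → (1,57,-45)
river: ρ → (-45,33,13)
river: ρ → (13,45,-27)
ρ-cycle length = 22 (tail of 1 descent step not counted)

22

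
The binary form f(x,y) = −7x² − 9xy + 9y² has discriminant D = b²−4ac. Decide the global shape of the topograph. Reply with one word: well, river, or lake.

D = b²−4ac = (-9)² − 4·(-7)·9 = 333
D > 0 non-square ⇒ indefinite ⇒ periodic river

river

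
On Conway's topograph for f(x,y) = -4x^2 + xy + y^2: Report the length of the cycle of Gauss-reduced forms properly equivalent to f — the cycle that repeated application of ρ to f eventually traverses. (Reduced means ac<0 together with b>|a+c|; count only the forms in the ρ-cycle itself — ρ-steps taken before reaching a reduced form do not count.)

D = 17, ⌊√D⌋ = 4
descent: ρ → (1,3,-2)  [lands on river]
river: ρ → (-2,1,2)
river: ρ → (2,3,-1)
river: ρ → (-1,3,2)
river: ρ → (2,1,-2)
river: ρ → (-2,3,1)
ρ-cycle length = 6 (tail of 1 descent step not counted)

6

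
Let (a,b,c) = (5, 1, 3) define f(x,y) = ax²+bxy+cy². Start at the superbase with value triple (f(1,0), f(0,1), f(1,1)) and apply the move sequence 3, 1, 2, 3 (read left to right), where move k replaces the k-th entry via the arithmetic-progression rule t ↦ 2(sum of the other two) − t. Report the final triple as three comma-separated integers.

start (5,3,9) = (f(1,0),f(0,1),f(1,1))
replace slot 3: 2·(5+3) − 9 = 7 → (5,3,7)
replace slot 1: 2·(3+7) − 5 = 15 → (15,3,7)
replace slot 2: 2·(15+7) − 3 = 41 → (15,41,7)
replace slot 3: 2·(15+41) − 7 = 105 → (15,41,105)

15,41,105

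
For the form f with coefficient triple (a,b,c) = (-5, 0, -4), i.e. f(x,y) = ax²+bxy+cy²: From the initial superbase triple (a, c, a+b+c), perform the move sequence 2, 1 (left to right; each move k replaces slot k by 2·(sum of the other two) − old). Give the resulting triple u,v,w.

start (-5,-4,-9) = (f(1,0),f(0,1),f(1,1))
replace slot 2: 2·((-5)+(-9)) − (-4) = -24 → (-5,-24,-9)
replace slot 1: 2·((-24)+(-9)) − (-5) = -61 → (-61,-24,-9)

-61,-24,-9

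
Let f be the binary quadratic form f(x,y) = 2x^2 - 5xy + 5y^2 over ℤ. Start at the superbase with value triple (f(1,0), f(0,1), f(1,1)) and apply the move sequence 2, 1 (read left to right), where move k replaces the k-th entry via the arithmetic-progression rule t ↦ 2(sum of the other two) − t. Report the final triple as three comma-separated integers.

start (2,5,2) = (f(1,0),f(0,1),f(1,1))
replace slot 2: 2·(2+2) − 5 = 3 → (2,3,2)
replace slot 1: 2·(3+2) − 2 = 8 → (8,3,2)

8,3,2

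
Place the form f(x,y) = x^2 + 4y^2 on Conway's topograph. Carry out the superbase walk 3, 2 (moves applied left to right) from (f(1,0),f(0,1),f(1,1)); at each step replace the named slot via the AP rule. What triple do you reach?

start (1,4,5) = (f(1,0),f(0,1),f(1,1))
replace slot 3: 2·(1+4) − 5 = 5 → (1,4,5)
replace slot 2: 2·(1+5) − 4 = 8 → (1,8,5)

1,8,5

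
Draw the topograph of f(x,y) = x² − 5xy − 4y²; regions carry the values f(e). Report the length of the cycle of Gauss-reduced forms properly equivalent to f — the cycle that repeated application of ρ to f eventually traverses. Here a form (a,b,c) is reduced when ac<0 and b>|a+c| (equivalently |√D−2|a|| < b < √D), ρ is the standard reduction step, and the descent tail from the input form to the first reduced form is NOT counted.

D = 41, ⌊√D⌋ = 6
descent: ρ → (-4,5,1)  [lands on river]
river: ρ → (1,5,-4)
river: ρ → (-4,3,2)
river: ρ → (2,5,-2)
river: ρ → (-2,3,4)
river: ρ → (4,5,-1)
river: ρ → (-1,5,4)
river: ρ → (4,3,-2)
river: ρ → (-2,5,2)
river: ρ → (2,3,-4)
ρ-cycle length = 10 (tail of 1 descent step not counted)

10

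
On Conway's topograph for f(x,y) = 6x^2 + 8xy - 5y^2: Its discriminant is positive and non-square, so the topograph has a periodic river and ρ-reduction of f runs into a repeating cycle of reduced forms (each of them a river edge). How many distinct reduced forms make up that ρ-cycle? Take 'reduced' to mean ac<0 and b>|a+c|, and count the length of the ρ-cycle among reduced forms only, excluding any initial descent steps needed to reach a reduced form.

D = 184, ⌊√D⌋ = 13
river: ρ → (-5,12,2)
river: ρ → (2,12,-5)
river: ρ → (-5,8,6)
river: ρ → (6,4,-7)
river: ρ → (-7,10,3)
river: ρ → (3,8,-10)
river: ρ → (-10,12,1)
river: ρ → (1,12,-10)
river: ρ → (-10,8,3)
river: ρ → (3,10,-7)
river: ρ → (-7,4,6)
river: ρ → (6,8,-5)
ρ-cycle length = 12 (tail of 0 descent steps not counted)

12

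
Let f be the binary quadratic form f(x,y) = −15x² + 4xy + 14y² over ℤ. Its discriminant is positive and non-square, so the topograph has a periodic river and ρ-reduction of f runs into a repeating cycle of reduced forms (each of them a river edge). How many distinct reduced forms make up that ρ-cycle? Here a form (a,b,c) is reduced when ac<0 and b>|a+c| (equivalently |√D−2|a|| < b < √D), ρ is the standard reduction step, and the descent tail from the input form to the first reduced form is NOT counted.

D = 856, ⌊√D⌋ = 29
river: ρ → (14,24,-5)
river: ρ → (-5,26,9)
river: ρ → (9,28,-2)
river: ρ → (-2,28,9)
river: ρ → (9,26,-5)
river: ρ → (-5,24,14)
river: ρ → (14,4,-15)
river: ρ → (-15,26,3)
river: ρ → (3,28,-6)
river: ρ → (-6,20,19)
river: ρ → (19,18,-7)
river: ρ → (-7,24,10)
river: ρ → (10,16,-15)
river: ρ → (-15,14,11)
river: ρ → (11,8,-18)
river: ρ → (-18,28,1)
river: ρ → (1,28,-18)
river: ρ → (-18,8,11)
river: ρ → (11,14,-15)
river: ρ → (-15,16,10)
river: ρ → (10,24,-7)
river: ρ → (-7,18,19)
river: ρ → (19,20,-6)
river: ρ → (-6,28,3)
river: ρ → (3,26,-15)
river: ρ → (-15,4,14)
ρ-cycle length = 26 (tail of 0 descent steps not counted)

26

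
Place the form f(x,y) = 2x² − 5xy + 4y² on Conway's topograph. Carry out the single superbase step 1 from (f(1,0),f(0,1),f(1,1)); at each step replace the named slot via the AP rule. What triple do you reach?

start (2,4,1) = (f(1,0),f(0,1),f(1,1))
replace slot 1: 2·(4+1) − 2 = 8 → (8,4,1)

8,4,1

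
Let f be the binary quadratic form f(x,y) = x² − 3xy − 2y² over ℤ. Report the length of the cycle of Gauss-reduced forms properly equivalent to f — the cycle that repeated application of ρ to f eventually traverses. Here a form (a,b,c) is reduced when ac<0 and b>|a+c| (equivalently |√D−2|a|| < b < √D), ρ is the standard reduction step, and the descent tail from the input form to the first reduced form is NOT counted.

D = 17, ⌊√D⌋ = 4
descent: ρ → (-2,3,1)  [lands on river]
river: ρ → (1,3,-2)
river: ρ → (-2,1,2)
river: ρ → (2,3,-1)
river: ρ → (-1,3,2)
river: ρ → (2,1,-2)
ρ-cycle length = 6 (tail of 1 descent step not counted)

6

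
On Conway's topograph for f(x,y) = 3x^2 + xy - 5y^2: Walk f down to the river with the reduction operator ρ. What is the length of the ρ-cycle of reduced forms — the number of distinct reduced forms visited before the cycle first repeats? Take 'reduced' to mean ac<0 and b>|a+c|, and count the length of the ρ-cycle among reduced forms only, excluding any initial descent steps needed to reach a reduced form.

D = 61, ⌊√D⌋ = 7
descent: ρ → (-5,-1,3)
descent: ρ → (3,7,-1)  [lands on river]
river: ρ → (-1,7,3)
river: ρ → (3,5,-3)
river: ρ → (-3,7,1)
river: ρ → (1,7,-3)
river: ρ → (-3,5,3)
ρ-cycle length = 6 (tail of 2 descent steps not counted)

6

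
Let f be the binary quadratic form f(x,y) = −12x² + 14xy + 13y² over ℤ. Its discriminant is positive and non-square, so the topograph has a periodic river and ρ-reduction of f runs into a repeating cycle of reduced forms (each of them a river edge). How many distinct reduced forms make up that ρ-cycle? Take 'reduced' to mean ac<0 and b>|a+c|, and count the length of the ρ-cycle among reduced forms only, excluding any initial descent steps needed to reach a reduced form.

D = 820, ⌊√D⌋ = 28
river: ρ → (13,12,-13)
river: ρ → (-13,14,12)
river: ρ → (12,10,-15)
river: ρ → (-15,20,7)
river: ρ → (7,22,-12)
river: ρ → (-12,26,3)
river: ρ → (3,28,-3)
river: ρ → (-3,26,12)
river: ρ → (12,22,-7)
river: ρ → (-7,20,15)
river: ρ → (15,10,-12)
river: ρ → (-12,14,13)
ρ-cycle length = 12 (tail of 0 descent steps not counted)

12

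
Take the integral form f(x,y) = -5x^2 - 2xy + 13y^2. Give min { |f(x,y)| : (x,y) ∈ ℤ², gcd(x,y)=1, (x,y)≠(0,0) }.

descent: ρ → (13,2,-5)
descent: ρ → (-5,8,10)  [lands on river]
river: ρ → (10,12,-3)
river: ρ → (-3,12,10)
river: ρ → (10,8,-5)
river: ρ → (-5,12,6)
river: ρ → (6,12,-5)
closes: descent 2, river 6
min |a| on river = 3

3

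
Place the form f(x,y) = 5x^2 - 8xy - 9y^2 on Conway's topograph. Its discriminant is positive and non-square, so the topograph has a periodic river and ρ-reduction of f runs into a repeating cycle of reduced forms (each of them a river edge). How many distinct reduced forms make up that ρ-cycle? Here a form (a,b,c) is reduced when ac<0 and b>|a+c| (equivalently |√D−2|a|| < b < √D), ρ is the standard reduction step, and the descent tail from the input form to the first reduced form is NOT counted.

D = 244, ⌊√D⌋ = 15
descent: ρ → (-9,8,5)  [lands on river]
river: ρ → (5,12,-5)
river: ρ → (-5,8,9)
river: ρ → (9,10,-4)
river: ρ → (-4,14,3)
river: ρ → (3,10,-12)
river: ρ → (-12,14,1)
river: ρ → (1,14,-12)
river: ρ → (-12,10,3)
river: ρ → (3,14,-4)
river: ρ → (-4,10,9)
river: ρ → (9,8,-5)
river: ρ → (-5,12,5)
river: ρ → (5,8,-9)
river: ρ → (-9,10,4)
river: ρ → (4,14,-3)
river: ρ → (-3,10,12)
river: ρ → (12,14,-1)
river: ρ → (-1,14,12)
river: ρ → (12,10,-3)
river: ρ → (-3,14,4)
river: ρ → (4,10,-9)
ρ-cycle length = 22 (tail of 1 descent step not counted)

22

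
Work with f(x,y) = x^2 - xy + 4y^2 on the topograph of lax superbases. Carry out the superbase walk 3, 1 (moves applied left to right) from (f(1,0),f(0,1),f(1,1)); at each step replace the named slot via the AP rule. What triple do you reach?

start (1,4,4) = (f(1,0),f(0,1),f(1,1))
replace slot 3: 2·(1+4) − 4 = 6 → (1,4,6)
replace slot 1: 2·(4+6) − 1 = 19 → (19,4,6)

19,4,6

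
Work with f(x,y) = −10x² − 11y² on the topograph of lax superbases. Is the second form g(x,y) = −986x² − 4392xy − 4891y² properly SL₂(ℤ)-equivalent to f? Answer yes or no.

D₁ = -440, D₂ = -440
f is negative-definite; reduce −f:
−f: reduced (well bottom): (10,0,11) with a≤c, −a<b≤a
flip sign back: reduced form of f is (-10,0,-11)
g is negative-definite; reduce −g:
−g: translate: b→448 (≡4392 mod 1972), so (986,4392,4891)→(986,448,51)
−g: flip: (986,448,51)→(51,-448,986)
−g: translate: b→-40 (≡-448 mod 102), so (51,-448,986)→(51,-40,10)
−g: flip: (51,-40,10)→(10,40,51)
−g: translate: b→0 (≡40 mod 20), so (10,40,51)→(10,0,11)
−g: reduced (well bottom): (10,0,11) with a≤c, −a<b≤a
flip sign back: reduced form of g is (-10,0,-11)
reduced forms (-10, 0, -11) vs (-10, 0, -11) ⇒ equivalent

yes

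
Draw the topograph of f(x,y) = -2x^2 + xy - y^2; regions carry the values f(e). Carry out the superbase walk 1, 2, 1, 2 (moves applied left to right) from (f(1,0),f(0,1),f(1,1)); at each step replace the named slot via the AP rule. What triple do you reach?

start (-2,-1,-2) = (f(1,0),f(0,1),f(1,1))
replace slot 1: 2·((-1)+(-2)) − (-2) = -4 → (-4,-1,-2)
replace slot 2: 2·((-4)+(-2)) − (-1) = -11 → (-4,-11,-2)
replace slot 1: 2·((-11)+(-2)) − (-4) = -22 → (-22,-11,-2)
replace slot 2: 2·((-22)+(-2)) − (-11) = -37 → (-22,-37,-2)

-22,-37,-2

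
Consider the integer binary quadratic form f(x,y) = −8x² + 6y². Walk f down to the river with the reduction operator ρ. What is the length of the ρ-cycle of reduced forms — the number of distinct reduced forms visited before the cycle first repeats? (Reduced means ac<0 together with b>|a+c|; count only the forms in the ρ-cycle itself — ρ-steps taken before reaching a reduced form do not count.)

D = 192, ⌊√D⌋ = 13
descent: ρ → (6,12,-2)  [lands on river]
river: ρ → (-2,12,6)
ρ-cycle length = 2 (tail of 1 descent step not counted)

2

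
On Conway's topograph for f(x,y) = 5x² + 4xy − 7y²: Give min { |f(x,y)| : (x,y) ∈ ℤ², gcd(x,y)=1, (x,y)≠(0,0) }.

river: ρ → (-7,10,2)
river: ρ → (2,10,-7)
river: ρ → (-7,4,5)
river: ρ → (5,6,-6)
river: ρ → (-6,6,5)
river: ρ → (5,4,-7)
closes: descent 0, river 6
min |a| on river = 2

2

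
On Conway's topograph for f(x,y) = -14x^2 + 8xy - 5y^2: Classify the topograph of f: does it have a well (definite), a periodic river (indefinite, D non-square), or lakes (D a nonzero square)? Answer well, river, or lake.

D = b²−4ac = 8² − 4·(-14)·(-5) = -216
D < 0 ⇒ definite ⇒ every region one sign ⇒ single well

well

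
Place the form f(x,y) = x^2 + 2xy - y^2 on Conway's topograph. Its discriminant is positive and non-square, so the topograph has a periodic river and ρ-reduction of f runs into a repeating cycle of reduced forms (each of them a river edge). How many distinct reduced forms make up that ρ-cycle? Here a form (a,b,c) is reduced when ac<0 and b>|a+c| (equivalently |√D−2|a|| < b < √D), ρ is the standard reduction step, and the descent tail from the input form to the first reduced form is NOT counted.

D = 8, ⌊√D⌋ = 2
river: ρ → (-1,2,1)
river: ρ → (1,2,-1)
ρ-cycle length = 2 (tail of 0 descent steps not counted)

2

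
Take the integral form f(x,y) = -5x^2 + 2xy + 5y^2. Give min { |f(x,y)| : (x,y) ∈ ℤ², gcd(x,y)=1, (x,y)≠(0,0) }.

river: ρ → (5,8,-2)
river: ρ → (-2,8,5)
river: ρ → (5,2,-5)
river: ρ → (-5,8,2)
river: ρ → (2,8,-5)
river: ρ → (-5,2,5)
closes: descent 0, river 6
min |a| on river = 2

2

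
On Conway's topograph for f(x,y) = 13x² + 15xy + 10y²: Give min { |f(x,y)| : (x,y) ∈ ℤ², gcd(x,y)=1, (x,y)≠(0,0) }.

translate: b→-11 (≡15 mod 26), so (13,15,10)→(13,-11,8)
flip: (13,-11,8)→(8,11,13)
translate: b→-5 (≡11 mod 16), so (8,11,13)→(8,-5,10)
reduced (well bottom): (8,-5,10) with a≤c, −a<b≤a
well minimum = a = 8

8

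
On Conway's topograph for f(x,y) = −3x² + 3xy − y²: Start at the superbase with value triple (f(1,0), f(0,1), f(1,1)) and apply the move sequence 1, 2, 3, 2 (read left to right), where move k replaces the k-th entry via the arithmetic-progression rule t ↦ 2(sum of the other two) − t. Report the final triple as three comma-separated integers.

start (-3,-1,-1) = (f(1,0),f(0,1),f(1,1))
replace slot 1: 2·((-1)+(-1)) − (-3) = -1 → (-1,-1,-1)
replace slot 2: 2·((-1)+(-1)) − (-1) = -3 → (-1,-3,-1)
replace slot 3: 2·((-1)+(-3)) − (-1) = -7 → (-1,-3,-7)
replace slot 2: 2·((-1)+(-7)) − (-3) = -13 → (-1,-13,-7)

-1,-13,-7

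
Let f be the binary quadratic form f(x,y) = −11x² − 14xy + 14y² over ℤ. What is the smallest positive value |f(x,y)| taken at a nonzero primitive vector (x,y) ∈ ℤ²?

descent: ρ → (14,14,-11)  [lands on river]
river: ρ → (-11,8,17)
river: ρ → (17,26,-2)
river: ρ → (-2,26,17)
river: ρ → (17,8,-11)
river: ρ → (-11,14,14)
closes: descent 1, river 6
min |a| on river = 2

2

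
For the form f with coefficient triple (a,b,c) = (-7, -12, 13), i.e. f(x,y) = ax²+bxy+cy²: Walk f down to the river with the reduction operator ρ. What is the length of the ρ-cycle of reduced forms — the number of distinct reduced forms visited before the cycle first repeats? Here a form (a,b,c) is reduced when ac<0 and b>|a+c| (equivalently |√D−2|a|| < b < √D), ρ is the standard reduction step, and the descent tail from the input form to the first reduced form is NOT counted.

D = 508, ⌊√D⌋ = 22
descent: ρ → (13,12,-7)  [lands on river]
river: ρ → (-7,16,9)
river: ρ → (9,20,-3)
river: ρ → (-3,22,2)
river: ρ → (2,22,-3)
river: ρ → (-3,20,9)
river: ρ → (9,16,-7)
river: ρ → (-7,12,13)
river: ρ → (13,14,-6)
river: ρ → (-6,22,1)
river: ρ → (1,22,-6)
river: ρ → (-6,14,13)
ρ-cycle length = 12 (tail of 1 descent step not counted)

12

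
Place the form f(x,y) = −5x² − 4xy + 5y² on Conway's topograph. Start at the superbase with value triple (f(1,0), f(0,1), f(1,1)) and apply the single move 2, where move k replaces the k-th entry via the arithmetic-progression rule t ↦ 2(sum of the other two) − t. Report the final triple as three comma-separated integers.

start (-5,5,-4) = (f(1,0),f(0,1),f(1,1))
replace slot 2: 2·((-5)+(-4)) − 5 = -23 → (-5,-23,-4)

-5,-23,-4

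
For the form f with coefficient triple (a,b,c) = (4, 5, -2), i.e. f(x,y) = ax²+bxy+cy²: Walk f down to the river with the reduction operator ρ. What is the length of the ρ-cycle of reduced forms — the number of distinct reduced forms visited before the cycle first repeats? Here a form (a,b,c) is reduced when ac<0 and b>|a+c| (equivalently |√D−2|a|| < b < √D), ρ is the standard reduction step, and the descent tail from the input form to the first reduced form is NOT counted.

D = 57, ⌊√D⌋ = 7
river: ρ → (-2,7,1)
river: ρ → (1,7,-2)
river: ρ → (-2,5,4)
river: ρ → (4,3,-3)
river: ρ → (-3,3,4)
river: ρ → (4,5,-2)
ρ-cycle length = 6 (tail of 0 descent steps not counted)

6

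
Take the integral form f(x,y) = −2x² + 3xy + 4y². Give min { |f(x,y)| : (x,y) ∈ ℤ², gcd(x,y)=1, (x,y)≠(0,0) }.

river: ρ → (4,5,-1)
river: ρ → (-1,5,4)
river: ρ → (4,3,-2)
river: ρ → (-2,5,2)
river: ρ → (2,3,-4)
river: ρ → (-4,5,1)
river: ρ → (1,5,-4)
river: ρ → (-4,3,2)
river: ρ → (2,5,-2)
river: ρ → (-2,3,4)
closes: descent 0, river 10
min |a| on river = 1

1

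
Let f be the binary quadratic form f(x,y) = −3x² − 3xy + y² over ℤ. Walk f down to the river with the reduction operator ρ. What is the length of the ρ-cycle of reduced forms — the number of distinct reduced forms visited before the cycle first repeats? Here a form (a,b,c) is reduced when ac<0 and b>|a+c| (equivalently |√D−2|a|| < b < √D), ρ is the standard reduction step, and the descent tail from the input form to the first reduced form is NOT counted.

D = 21, ⌊√D⌋ = 4
descent: ρ → (1,3,-3)  [lands on river]
river: ρ → (-3,3,1)
ρ-cycle length = 2 (tail of 1 descent step not counted)

2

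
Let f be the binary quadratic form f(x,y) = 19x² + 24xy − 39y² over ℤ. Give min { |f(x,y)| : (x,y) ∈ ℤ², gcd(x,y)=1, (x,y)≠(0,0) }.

river: ρ → (-39,54,4)
river: ρ → (4,58,-11)
river: ρ → (-11,52,19)
river: ρ → (19,24,-39)
closes: descent 0, river 4
min |a| on river = 4

4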